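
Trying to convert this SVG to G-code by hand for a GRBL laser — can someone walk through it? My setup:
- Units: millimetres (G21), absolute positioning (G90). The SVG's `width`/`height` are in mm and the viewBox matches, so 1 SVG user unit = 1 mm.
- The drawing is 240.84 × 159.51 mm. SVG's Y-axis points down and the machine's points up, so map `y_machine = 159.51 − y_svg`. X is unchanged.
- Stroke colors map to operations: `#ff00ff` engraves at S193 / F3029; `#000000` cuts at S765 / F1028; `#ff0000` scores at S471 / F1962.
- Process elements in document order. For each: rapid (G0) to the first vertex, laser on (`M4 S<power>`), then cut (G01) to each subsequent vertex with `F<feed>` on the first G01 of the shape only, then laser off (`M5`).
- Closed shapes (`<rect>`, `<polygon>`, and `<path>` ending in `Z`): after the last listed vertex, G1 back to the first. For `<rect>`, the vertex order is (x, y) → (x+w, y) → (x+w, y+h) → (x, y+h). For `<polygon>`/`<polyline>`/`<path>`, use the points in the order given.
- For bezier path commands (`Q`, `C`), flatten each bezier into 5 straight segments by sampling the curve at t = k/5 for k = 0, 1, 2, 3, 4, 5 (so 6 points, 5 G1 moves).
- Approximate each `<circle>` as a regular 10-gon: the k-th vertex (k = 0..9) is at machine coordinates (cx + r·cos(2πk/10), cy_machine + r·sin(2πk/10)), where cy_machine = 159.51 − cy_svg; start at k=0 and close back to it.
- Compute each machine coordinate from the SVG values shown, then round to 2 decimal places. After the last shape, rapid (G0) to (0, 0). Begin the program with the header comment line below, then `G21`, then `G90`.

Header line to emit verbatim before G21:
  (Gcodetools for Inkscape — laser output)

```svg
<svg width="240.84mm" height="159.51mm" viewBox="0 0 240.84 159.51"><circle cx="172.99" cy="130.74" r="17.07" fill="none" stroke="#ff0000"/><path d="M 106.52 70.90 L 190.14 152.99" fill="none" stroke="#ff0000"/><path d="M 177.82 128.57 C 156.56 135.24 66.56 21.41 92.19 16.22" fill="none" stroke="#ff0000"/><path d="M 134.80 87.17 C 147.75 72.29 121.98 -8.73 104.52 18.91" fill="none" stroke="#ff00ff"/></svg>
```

Since the viewBox matches the mm dimensions, user units are millimetres directly. The only transform is the Y-flip y_m = 159.51 − y_svg.

Shape 1 is a circle drawn with `<circle>`. Its stroke #ff0000 means score at S471, F1962. After flipping Y the toolpath is (190.06,28.77) → (186.80,38.80) → (178.26,45.00) → (167.72,45.00) → (159.18,38.80) → (155.92,28.77) → (159.18,18.74) → (167.72,12.54) → (178.26,12.54) → (186.80,18.74) → (190.06,28.77), returning to the start.

Shape 2 is a line segment drawn with `<path>`. Its stroke #ff0000 means score at S471, F1962. After flipping Y the toolpath is (106.52,88.61) → (190.14,6.52).

Shape 3 is a cubic bezier drawn with `<path>`. Its stroke #ff0000 means score at S471, F1962. After flipping Y the toolpath is (177.82,30.94) → (158.29,39.56) → (131.11,66.11) → (105.14,99.58) → (89.21,128.97) → (92.19,143.29).

Shape 4 is a cubic bezier drawn with `<path>`. Its stroke #ff00ff means engrave at S193, F3029. After flipping Y the toolpath is (134.80,72.34) → (138.30,87.81) → (134.76,110.76) → (126.45,132.80) → (115.62,145.54) → (104.52,140.60).

(Gcodetools for Inkscape — laser output)
G21
G90
G0 X190.06 Y28.77
M4 S471
G01 X186.80 Y38.80 F1962
G01 X178.26 Y45.00
G01 X167.72 Y45.00
G01 X159.18 Y38.80
G01 X155.92 Y28.77
G01 X159.18 Y18.74
G01 X167.72 Y12.54
G01 X178.26 Y12.54
G01 X186.80 Y18.74
G01 X190.06 Y28.77
M5
G0 X106.52 Y88.61
M4 S471
G01 X190.14 Y6.52 F1962
M5
G0 X177.82 Y30.94
M4 S471
G01 X158.29 Y39.56 F1962
G01 X131.11 Y66.11
G01 X105.14 Y99.58
G01 X89.21 Y128.97
G01 X92.19 Y143.29
M5
G0 X134.80 Y72.34
M4 S193
G01 X138.30 Y87.81 F3029
G01 X134.76 Y110.76
G01 X126.45 Y132.80
G01 X115.62 Y145.54
G01 X104.52 Y140.60
M5
G0 X0.00 Y0.00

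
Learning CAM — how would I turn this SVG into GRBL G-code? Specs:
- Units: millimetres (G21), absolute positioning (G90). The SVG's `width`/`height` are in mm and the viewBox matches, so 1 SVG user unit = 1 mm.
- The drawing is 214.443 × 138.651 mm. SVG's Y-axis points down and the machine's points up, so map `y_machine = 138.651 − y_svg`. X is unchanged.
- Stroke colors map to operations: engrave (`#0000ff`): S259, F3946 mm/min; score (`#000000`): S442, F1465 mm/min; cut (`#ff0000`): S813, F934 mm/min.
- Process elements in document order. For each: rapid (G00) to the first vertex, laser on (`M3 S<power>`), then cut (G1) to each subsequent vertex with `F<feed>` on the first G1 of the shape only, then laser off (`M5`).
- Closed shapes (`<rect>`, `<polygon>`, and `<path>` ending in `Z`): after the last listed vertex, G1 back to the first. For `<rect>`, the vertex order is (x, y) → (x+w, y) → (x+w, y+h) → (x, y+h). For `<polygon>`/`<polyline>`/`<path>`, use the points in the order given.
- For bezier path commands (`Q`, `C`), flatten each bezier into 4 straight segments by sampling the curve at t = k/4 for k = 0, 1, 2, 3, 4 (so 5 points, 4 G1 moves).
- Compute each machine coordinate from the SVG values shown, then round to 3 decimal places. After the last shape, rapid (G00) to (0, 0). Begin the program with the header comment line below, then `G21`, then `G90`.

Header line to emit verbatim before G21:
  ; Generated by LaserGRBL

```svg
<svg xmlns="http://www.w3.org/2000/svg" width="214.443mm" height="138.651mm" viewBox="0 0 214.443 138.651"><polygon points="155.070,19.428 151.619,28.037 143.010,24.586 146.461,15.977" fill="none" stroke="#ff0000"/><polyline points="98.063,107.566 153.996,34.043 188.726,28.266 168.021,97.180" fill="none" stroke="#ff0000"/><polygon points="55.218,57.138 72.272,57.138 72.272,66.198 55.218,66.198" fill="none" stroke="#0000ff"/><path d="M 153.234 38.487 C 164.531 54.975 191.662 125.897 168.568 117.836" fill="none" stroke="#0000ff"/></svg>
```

; Generated by LaserGRBL
G21
G90
G00 X155.070 Y119.223
M3 S813
G1 X151.619 Y110.614 F934
G1 X143.010 Y114.065
G1 X146.461 Y122.674
G1 X155.070 Y119.223
M5
G00 X98.063 Y31.085
M3 S813
G1 X153.996 Y104.608 F934
G1 X188.726 Y110.385
G1 X168.021 Y41.471
M5
G00 X55.218 Y81.513
M3 S259
G1 X72.272 Y81.513 F3946
G1 X72.272 Y72.453
G1 X55.218 Y72.453
G1 X55.218 Y81.513
M5
G00 X153.234 Y100.164
M3 S259
G1 X163.643 Y79.676 F3946
G1 X173.798 Y51.284
G1 X177.503 Y27.494
G1 X168.568 Y20.815
M5
G00 X0.000 Y0.000

viewBox `0 0 214.443 138.651` with mm width/height → 1 unit = 1 mm. Flip: y_m = 138.651 − y_svg.

**Shape 1** — `<polygon>` regular polygon, stroke `#ff0000` → cut (S813, F934). Machine vertices: (155.070,119.223) → (151.619,110.614) → (143.010,114.065) → (146.461,122.674) → (155.070,119.223). Closed: final G1 returns to the first vertex.

**Shape 2** — `<polyline>` open polyline, stroke `#ff0000` → cut (S813, F934). Machine vertices: (98.063,31.085) → (153.996,104.608) → (188.726,110.385) → (168.021,41.471). Open path.

**Shape 3** — `<polygon>` rectangle, stroke `#0000ff` → engrave (S259, F3946). Machine vertices: (55.218,81.513) → (72.272,81.513) → (72.272,72.453) → (55.218,72.453) → (55.218,81.513). Closed: final G1 returns to the first vertex.

**Shape 4** — `<path>` cubic bezier, stroke `#0000ff` → engrave (S259, F3946). Control points (SVG): P0=(153.234,38.487), P1=(164.531,54.975), P2=(191.662,125.897), P3=(168.568,117.836); sampled at t=k/4. Machine vertices: (153.234,100.164) → (163.643,79.676) → (173.798,51.284) → (177.503,27.494) → (168.568,20.815). Open path.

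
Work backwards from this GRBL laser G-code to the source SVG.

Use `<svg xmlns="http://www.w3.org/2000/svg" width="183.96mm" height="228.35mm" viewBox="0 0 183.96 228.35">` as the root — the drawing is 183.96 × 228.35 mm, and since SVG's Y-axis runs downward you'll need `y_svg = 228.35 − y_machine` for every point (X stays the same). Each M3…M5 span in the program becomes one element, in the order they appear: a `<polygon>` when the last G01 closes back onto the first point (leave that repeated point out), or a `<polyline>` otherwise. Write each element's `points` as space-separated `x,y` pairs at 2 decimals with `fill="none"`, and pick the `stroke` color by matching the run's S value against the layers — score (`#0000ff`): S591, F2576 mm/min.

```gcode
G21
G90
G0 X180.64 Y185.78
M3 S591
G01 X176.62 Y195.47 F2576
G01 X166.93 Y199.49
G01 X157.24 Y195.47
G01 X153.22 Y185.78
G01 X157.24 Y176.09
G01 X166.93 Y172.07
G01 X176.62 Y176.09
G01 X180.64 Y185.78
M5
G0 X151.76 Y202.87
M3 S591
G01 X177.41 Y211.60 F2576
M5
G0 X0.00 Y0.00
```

Each laser-on run becomes one SVG element. Flip Y back into SVG space with y_svg = 228.35 − y_machine. Every run uses S591, so all elements get stroke `#0000ff` (score).

Run 1: The run returns to its start, so emit a `<polygon>` with points (Y-flipped): 180.64,42.57 176.62,32.88 166.93,28.86 157.24,32.88 153.22,42.57 157.24,52.26 166.93,56.28 176.62,52.26.

Run 2: The run is open, so emit a `<polyline>` with points (Y-flipped): 151.76,25.48 177.41,16.75.

<svg xmlns="http://www.w3.org/2000/svg" width="183.96mm" height="228.35mm" viewBox="0 0 183.96 228.35">
  <polygon points="180.64,42.57 176.62,32.88 166.93,28.86 157.24,32.88 153.22,42.57 157.24,52.26 166.93,56.28 176.62,52.26" fill="none" stroke="#0000ff"/>
  <polyline points="151.76,25.48 177.41,16.75" fill="none" stroke="#0000ff"/>
</svg>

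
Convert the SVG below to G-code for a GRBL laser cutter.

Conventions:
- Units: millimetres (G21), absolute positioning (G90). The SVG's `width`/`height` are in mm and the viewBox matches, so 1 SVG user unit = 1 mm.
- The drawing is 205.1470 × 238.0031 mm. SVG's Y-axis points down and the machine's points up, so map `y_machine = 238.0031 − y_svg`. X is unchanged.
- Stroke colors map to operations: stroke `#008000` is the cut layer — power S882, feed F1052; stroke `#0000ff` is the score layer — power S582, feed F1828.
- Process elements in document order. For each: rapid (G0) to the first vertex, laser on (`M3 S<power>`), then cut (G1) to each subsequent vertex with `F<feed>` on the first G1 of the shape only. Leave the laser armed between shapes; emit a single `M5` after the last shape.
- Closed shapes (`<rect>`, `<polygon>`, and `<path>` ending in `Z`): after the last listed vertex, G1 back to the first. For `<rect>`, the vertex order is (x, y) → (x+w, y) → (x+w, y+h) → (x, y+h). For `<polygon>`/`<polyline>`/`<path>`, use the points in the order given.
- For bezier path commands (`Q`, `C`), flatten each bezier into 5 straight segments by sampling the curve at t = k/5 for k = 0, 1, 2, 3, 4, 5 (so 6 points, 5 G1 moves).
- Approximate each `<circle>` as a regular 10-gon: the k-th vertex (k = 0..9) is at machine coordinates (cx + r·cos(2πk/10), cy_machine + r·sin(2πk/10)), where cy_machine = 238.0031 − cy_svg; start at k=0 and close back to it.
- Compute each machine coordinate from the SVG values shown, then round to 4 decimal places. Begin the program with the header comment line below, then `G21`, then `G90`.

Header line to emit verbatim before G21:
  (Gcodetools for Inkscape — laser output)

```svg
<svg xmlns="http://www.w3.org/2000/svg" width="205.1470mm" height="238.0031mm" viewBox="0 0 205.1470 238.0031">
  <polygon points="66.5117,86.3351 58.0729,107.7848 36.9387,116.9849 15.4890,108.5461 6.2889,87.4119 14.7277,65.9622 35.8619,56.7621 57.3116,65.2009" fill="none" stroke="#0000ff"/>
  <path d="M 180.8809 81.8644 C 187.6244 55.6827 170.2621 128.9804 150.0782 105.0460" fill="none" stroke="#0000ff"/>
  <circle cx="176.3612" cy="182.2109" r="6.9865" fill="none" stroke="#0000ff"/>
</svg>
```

(Gcodetools for Inkscape — laser output)
G21
G90
G0 X66.5117 Y151.6680
M3 S582
G1 X58.0729 Y130.2183 F1828
G1 X36.9387 Y121.0182
G1 X15.4890 Y129.4570
G1 X6.2889 Y150.5912
G1 X14.7277 Y172.0409
G1 X35.8619 Y181.2410
G1 X57.3116 Y172.8022
G1 X66.5117 Y151.6680
G0 X180.8809 Y156.1387
M3 S582
G1 X182.2046 Y161.4839 F1828
G1 X178.7645 Y152.3962
G1 X171.5823 Y138.3177
G1 X161.6797 Y128.6906
G1 X150.0782 Y132.9571
G0 X183.3477 Y55.7922
M3 S582
G1 X182.0134 Y59.8988 F1828
G1 X178.5201 Y62.4368
G1 X174.2023 Y62.4368
G1 X170.7090 Y59.8988
G1 X169.3747 Y55.7922
G1 X170.7090 Y51.6856
G1 X174.2023 Y49.1476
G1 X178.5201 Y49.1476
G1 X182.0134 Y51.6856
G1 X183.3477 Y55.7922
M5

viewBox `0 0 205.1470 238.0031` with mm width/height → 1 unit = 1 mm. Flip: y_m = 238.0031 − y_svg.

**Shape 1** — `<polygon>` regular polygon, stroke `#0000ff` → score (S582, F1828). Machine vertices: (66.5117,151.6680) → (58.0729,130.2183) → (36.9387,121.0182) → (15.4890,129.4570) → (6.2889,150.5912) → (14.7277,172.0409) → (35.8619,181.2410) → (57.3116,172.8022) → (66.5117,151.6680). Closed: final G1 returns to the first vertex.

**Shape 2** — `<path>` cubic bezier, stroke `#0000ff` → score (S582, F1828). Control points (SVG): P0=(180.8809,81.8644), P1=(187.6244,55.6827), P2=(170.2621,128.9804), P3=(150.0782,105.0460); sampled at t=k/5. Machine vertices: (180.8809,156.1387) → (182.2046,161.4839) → (178.7645,152.3962) → (171.5823,138.3177) → (161.6797,128.6906) → (150.0782,132.9571). Open path.

**Shape 3** — `<circle>` circle, stroke `#0000ff` → score (S582, F1828). Machine vertices: (183.3477,55.7922) → (182.0134,59.8988) → (178.5201,62.4368) → (174.2023,62.4368) → (170.7090,59.8988) → (169.3747,55.7922) → (170.7090,51.6856) → (174.2023,49.1476) → (178.5201,49.1476) → (182.0134,51.6856) → (183.3477,55.7922). Closed: final G1 returns to the first vertex.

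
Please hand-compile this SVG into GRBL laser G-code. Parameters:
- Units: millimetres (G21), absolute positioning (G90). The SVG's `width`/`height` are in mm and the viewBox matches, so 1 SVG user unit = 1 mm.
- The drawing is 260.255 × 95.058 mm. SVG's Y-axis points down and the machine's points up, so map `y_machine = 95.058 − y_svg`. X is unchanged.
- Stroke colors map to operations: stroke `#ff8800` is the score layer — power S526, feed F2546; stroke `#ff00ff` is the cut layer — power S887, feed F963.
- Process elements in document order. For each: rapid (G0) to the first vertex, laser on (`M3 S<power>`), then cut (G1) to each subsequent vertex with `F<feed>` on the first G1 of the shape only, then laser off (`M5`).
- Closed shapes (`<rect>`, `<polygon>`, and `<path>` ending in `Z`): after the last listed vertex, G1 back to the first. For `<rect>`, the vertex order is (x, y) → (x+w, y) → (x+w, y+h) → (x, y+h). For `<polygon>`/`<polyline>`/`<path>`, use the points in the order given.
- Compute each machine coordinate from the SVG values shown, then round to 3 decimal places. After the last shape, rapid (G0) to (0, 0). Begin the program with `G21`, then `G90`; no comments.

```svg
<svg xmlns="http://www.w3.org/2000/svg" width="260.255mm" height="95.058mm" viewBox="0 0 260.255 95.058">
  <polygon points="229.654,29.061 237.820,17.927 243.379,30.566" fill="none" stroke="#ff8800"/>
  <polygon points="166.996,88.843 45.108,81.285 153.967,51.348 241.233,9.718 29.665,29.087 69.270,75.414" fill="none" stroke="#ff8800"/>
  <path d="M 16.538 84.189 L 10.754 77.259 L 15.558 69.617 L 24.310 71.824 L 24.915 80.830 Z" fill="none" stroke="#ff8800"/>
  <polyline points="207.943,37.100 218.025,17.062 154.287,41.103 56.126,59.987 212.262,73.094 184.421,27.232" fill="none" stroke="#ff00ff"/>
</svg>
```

G21
G90
G0 X229.654 Y65.997
M3 S526
G1 X237.820 Y77.131 F2546
G1 X243.379 Y64.492
G1 X229.654 Y65.997
M5
G0 X166.996 Y6.215
M3 S526
G1 X45.108 Y13.773 F2546
G1 X153.967 Y43.710
G1 X241.233 Y85.340
G1 X29.665 Y65.971
G1 X69.270 Y19.644
G1 X166.996 Y6.215
M5
G0 X16.538 Y10.869
M3 S526
G1 X10.754 Y17.799 F2546
G1 X15.558 Y25.441
G1 X24.310 Y23.234
G1 X24.915 Y14.228
G1 X16.538 Y10.869
M5
G0 X207.943 Y57.958
M3 S887
G1 X218.025 Y77.996 F963
G1 X154.287 Y53.955
G1 X56.126 Y35.071
G1 X212.262 Y21.964
G1 X184.421 Y67.826
M5
G0 X0.000 Y0.000

Since the viewBox matches the mm dimensions, user units are millimetres directly. The only transform is the Y-flip y_m = 95.058 − y_svg.

Shape 1 is a regular polygon drawn with `<polygon>`. Its stroke #ff8800 means score at S526, F2546. After flipping Y the toolpath is (229.654,65.997) → (237.820,77.131) → (243.379,64.492) → (229.654,65.997), returning to the start.

Shape 2 is a closed polygon drawn with `<polygon>`. Its stroke #ff8800 means score at S526, F2546. After flipping Y the toolpath is (166.996,6.215) → (45.108,13.773) → (153.967,43.710) → (241.233,85.340) → (29.665,65.971) → (69.270,19.644) → (166.996,6.215), returning to the start.

Shape 3 is a regular polygon drawn with `<path>`. Its stroke #ff8800 means score at S526, F2546. After flipping Y the toolpath is (16.538,10.869) → (10.754,17.799) → (15.558,25.441) → (24.310,23.234) → (24.915,14.228) → (16.538,10.869), returning to the start.

Shape 4 is a open polyline drawn with `<polyline>`. Its stroke #ff00ff means cut at S887, F963. After flipping Y the toolpath is (207.943,57.958) → (218.025,77.996) → (154.287,53.955) → (56.126,35.071) → (212.262,21.964) → (184.421,67.826).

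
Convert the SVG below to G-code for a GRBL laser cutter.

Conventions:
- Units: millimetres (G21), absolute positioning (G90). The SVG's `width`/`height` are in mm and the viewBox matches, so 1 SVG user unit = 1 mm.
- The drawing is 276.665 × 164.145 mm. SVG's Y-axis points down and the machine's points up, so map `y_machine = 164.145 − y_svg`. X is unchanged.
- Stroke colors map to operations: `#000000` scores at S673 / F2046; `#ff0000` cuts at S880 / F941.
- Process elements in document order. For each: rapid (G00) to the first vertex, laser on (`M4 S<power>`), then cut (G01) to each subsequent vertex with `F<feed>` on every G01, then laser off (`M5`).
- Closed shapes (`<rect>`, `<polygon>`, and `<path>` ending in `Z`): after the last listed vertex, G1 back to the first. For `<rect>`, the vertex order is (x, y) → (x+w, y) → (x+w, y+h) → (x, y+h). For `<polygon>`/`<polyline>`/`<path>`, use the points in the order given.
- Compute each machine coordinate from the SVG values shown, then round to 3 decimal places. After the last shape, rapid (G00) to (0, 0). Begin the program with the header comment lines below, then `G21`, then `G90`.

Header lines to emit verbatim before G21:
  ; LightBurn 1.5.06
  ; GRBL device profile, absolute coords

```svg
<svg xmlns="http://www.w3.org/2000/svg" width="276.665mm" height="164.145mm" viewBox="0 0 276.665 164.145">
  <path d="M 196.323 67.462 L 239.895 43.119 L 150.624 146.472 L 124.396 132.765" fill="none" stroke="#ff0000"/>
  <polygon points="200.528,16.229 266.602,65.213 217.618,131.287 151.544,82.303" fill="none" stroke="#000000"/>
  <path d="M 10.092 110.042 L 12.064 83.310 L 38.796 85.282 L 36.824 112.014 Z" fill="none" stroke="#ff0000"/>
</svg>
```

Since the viewBox matches the mm dimensions, user units are millimetres directly. The only transform is the Y-flip y_m = 164.145 − y_svg.

Shape 1 is a open polyline drawn with `<path>`. Its stroke #ff0000 means cut at S880, F941. After flipping Y the toolpath is (196.323,96.683) → (239.895,121.026) → (150.624,17.673) → (124.396,31.380).

Shape 2 is a regular polygon drawn with `<polygon>`. Its stroke #000000 means score at S673, F2046. After flipping Y the toolpath is (200.528,147.916) → (266.602,98.932) → (217.618,32.858) → (151.544,81.842) → (200.528,147.916), returning to the start.

Shape 3 is a regular polygon drawn with `<path>`. Its stroke #ff0000 means cut at S880, F941. After flipping Y the toolpath is (10.092,54.103) → (12.064,80.835) → (38.796,78.863) → (36.824,52.131) → (10.092,54.103), returning to the start.

; LightBurn 1.5.06
; GRBL device profile, absolute coords
G21
G90
G00 X196.323 Y96.683
M4 S880
G01 X239.895 Y121.026 F941
G01 X150.624 Y17.673 F941
G01 X124.396 Y31.380 F941
M5
G00 X200.528 Y147.916
M4 S673
G01 X266.602 Y98.932 F2046
G01 X217.618 Y32.858 F2046
G01 X151.544 Y81.842 F2046
G01 X200.528 Y147.916 F2046
M5
G00 X10.092 Y54.103
M4 S880
G01 X12.064 Y80.835 F941
G01 X38.796 Y78.863 F941
G01 X36.824 Y52.131 F941
G01 X10.092 Y54.103 F941
M5
G00 X0.000 Y0.000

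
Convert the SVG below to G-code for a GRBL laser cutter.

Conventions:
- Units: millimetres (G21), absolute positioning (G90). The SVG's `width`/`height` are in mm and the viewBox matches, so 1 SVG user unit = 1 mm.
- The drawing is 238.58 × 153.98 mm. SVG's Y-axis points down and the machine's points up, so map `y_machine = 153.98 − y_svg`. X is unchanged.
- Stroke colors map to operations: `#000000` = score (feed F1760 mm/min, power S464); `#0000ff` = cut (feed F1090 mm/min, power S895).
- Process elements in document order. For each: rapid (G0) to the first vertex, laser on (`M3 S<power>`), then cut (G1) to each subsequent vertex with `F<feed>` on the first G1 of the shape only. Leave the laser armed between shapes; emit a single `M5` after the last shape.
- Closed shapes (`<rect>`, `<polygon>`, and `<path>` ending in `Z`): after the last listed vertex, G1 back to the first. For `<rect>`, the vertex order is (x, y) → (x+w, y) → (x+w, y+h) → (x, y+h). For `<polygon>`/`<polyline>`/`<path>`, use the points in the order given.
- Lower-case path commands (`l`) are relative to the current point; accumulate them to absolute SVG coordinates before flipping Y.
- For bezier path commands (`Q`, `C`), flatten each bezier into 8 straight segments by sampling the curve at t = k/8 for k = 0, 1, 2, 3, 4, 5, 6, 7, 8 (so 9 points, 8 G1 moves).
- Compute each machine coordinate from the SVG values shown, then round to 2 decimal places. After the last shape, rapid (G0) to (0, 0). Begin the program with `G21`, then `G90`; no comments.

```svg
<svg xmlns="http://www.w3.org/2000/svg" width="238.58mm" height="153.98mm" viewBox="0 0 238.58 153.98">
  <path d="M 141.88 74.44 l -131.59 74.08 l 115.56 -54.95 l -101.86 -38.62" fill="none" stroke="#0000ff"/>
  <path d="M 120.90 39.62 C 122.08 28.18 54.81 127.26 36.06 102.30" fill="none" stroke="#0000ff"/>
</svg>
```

G21
G90
G0 X141.88 Y79.54
M3 S895
G1 X10.29 Y5.46 F1090
G1 X125.85 Y60.41
G1 X23.99 Y99.03
G0 X120.90 Y114.36
M3 S895
G1 X118.36 Y113.93 F1090
G1 X110.78 Y105.88
G1 X99.52 Y92.97
G1 X85.95 Y77.95
G1 X71.45 Y63.56
G1 X57.39 Y52.55
G1 X45.14 Y47.68
G1 X36.06 Y51.68
M5
G0 X0.00 Y0.00

viewBox `0 0 238.58 153.98` with mm width/height → 1 unit = 1 mm. Flip: y_m = 153.98 − y_svg.

**Shape 1** — `<path>` open polyline, stroke `#0000ff` → cut (S895, F1090). Machine vertices: (141.88,79.54) → (10.29,5.46) → (125.85,60.41) → (23.99,99.03). Open path.

**Shape 2** — `<path>` cubic bezier, stroke `#0000ff` → cut (S895, F1090). Control points (SVG): P0=(120.90,39.62), P1=(122.08,28.18), P2=(54.81,127.26), P3=(36.06,102.30); sampled at t=k/8. Machine vertices: (120.90,114.36) → (118.36,113.93) → (110.78,105.88) → (99.52,92.97) → (85.95,77.95) → (71.45,63.56) → (57.39,52.55) → (45.14,47.68) → (36.06,51.68). Open path.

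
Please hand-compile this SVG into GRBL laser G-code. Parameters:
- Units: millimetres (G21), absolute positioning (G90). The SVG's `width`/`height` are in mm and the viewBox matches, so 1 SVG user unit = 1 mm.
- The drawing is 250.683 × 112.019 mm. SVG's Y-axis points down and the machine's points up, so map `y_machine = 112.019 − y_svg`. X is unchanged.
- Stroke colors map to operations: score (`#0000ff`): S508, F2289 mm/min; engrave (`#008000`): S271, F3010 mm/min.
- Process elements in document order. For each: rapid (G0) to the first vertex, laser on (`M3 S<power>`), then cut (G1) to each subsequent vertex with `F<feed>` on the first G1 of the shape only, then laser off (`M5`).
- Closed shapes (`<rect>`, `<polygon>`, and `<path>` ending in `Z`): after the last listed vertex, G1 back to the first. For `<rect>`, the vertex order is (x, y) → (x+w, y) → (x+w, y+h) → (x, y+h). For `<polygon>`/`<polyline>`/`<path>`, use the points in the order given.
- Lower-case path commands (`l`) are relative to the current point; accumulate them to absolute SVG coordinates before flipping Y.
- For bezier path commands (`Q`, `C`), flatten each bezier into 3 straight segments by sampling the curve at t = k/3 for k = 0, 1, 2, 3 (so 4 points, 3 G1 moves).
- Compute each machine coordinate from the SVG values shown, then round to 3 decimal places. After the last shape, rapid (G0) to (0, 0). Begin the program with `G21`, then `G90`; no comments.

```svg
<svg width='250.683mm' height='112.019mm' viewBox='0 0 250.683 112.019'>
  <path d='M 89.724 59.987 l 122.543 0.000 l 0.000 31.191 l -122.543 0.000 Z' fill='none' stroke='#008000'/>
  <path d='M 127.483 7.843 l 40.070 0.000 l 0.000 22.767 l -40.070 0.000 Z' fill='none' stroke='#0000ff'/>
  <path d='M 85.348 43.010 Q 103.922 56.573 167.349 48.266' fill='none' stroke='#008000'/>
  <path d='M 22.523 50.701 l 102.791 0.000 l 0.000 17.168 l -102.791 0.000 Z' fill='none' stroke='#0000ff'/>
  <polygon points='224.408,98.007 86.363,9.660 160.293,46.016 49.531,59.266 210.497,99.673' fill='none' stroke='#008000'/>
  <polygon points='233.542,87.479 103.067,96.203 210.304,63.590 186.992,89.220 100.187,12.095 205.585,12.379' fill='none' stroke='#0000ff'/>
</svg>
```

1 u = 1 mm; y_m = 112.019 − y.

[1] `<path>` rectangle, #008000→engrave S271 F3010: (89.724,52.032) → (212.267,52.032) → (212.267,20.841) → (89.724,20.841) → (89.724,52.032) (closed)

[2] `<path>` rectangle, #0000ff→score S508 F2289: (127.483,104.176) → (167.553,104.176) → (167.553,81.409) → (127.483,81.409) → (127.483,104.176) (closed)

[3] `<path>` quadratic bezier, #008000→engrave S271 F3010: (85.348,69.009) → (102.714,62.397) → (130.048,60.645) → (167.349,63.753)

[4] `<path>` rectangle, #0000ff→score S508 F2289: (22.523,61.318) → (125.314,61.318) → (125.314,44.150) → (22.523,44.150) → (22.523,61.318) (closed)

[5] `<polygon>` closed polygon, #008000→engrave S271 F3010: (224.408,14.012) → (86.363,102.359) → (160.293,66.003) → (49.531,52.753) → (210.497,12.346) → (224.408,14.012) (closed)

[6] `<polygon>` closed polygon, #0000ff→score S508 F2289: (233.542,24.540) → (103.067,15.816) → (210.304,48.429) → (186.992,22.799) → (100.187,99.924) → (205.585,99.640) → (233.542,24.540) (closed)

G21
G90
G0 X89.724 Y52.032
M3 S271
G1 X212.267 Y52.032 F3010
G1 X212.267 Y20.841
G1 X89.724 Y20.841
G1 X89.724 Y52.032
M5
G0 X127.483 Y104.176
M3 S508
G1 X167.553 Y104.176 F2289
G1 X167.553 Y81.409
G1 X127.483 Y81.409
G1 X127.483 Y104.176
M5
G0 X85.348 Y69.009
M3 S271
G1 X102.714 Y62.397 F3010
G1 X130.048 Y60.645
G1 X167.349 Y63.753
M5
G0 X22.523 Y61.318
M3 S508
G1 X125.314 Y61.318 F2289
G1 X125.314 Y44.150
G1 X22.523 Y44.150
G1 X22.523 Y61.318
M5
G0 X224.408 Y14.012
M3 S271
G1 X86.363 Y102.359 F3010
G1 X160.293 Y66.003
G1 X49.531 Y52.753
G1 X210.497 Y12.346
G1 X224.408 Y14.012
M5
G0 X233.542 Y24.540
M3 S508
G1 X103.067 Y15.816 F2289
G1 X210.304 Y48.429
G1 X186.992 Y22.799
G1 X100.187 Y99.924
G1 X205.585 Y99.640
G1 X233.542 Y24.540
M5
G0 X0.000 Y0.000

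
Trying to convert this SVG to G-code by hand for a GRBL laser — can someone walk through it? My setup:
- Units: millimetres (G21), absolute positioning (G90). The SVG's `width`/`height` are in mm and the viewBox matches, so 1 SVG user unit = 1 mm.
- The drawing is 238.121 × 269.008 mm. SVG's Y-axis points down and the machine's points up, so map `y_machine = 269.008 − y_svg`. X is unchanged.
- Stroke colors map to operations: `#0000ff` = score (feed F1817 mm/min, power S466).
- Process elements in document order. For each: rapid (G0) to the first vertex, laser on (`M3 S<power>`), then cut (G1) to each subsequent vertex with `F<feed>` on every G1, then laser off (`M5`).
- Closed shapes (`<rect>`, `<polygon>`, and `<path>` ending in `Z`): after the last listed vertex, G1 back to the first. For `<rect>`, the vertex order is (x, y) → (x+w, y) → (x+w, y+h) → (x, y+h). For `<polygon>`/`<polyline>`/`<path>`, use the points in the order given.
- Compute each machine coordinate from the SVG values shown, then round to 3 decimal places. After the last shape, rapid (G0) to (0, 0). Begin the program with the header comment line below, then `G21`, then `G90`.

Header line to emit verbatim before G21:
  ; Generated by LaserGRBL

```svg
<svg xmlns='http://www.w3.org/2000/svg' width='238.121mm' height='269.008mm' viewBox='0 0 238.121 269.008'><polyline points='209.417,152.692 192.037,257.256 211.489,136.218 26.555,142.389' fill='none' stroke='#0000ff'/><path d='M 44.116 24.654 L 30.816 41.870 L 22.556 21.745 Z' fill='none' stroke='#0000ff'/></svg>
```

; Generated by LaserGRBL
G21
G90
G0 X209.417 Y116.316
M3 S466
G1 X192.037 Y11.752 F1817
G1 X211.489 Y132.790 F1817
G1 X26.555 Y126.619 F1817
M5
G0 X44.116 Y244.354
M3 S466
G1 X30.816 Y227.138 F1817
G1 X22.556 Y247.263 F1817
G1 X44.116 Y244.354 F1817
M5
G0 X0.000 Y0.000

viewBox `0 0 238.121 269.008` with mm width/height → 1 unit = 1 mm. Flip: y_m = 269.008 − y_svg.

**Shape 1** — `<polyline>` open polyline, stroke `#0000ff` → score (S466, F1817). Machine vertices: (209.417,116.316) → (192.037,11.752) → (211.489,132.790) → (26.555,126.619). Open path.

**Shape 2** — `<path>` regular polygon, stroke `#0000ff` → score (S466, F1817). Machine vertices: (44.116,244.354) → (30.816,227.138) → (22.556,247.263) → (44.116,244.354). Closed: final G1 returns to the first vertex.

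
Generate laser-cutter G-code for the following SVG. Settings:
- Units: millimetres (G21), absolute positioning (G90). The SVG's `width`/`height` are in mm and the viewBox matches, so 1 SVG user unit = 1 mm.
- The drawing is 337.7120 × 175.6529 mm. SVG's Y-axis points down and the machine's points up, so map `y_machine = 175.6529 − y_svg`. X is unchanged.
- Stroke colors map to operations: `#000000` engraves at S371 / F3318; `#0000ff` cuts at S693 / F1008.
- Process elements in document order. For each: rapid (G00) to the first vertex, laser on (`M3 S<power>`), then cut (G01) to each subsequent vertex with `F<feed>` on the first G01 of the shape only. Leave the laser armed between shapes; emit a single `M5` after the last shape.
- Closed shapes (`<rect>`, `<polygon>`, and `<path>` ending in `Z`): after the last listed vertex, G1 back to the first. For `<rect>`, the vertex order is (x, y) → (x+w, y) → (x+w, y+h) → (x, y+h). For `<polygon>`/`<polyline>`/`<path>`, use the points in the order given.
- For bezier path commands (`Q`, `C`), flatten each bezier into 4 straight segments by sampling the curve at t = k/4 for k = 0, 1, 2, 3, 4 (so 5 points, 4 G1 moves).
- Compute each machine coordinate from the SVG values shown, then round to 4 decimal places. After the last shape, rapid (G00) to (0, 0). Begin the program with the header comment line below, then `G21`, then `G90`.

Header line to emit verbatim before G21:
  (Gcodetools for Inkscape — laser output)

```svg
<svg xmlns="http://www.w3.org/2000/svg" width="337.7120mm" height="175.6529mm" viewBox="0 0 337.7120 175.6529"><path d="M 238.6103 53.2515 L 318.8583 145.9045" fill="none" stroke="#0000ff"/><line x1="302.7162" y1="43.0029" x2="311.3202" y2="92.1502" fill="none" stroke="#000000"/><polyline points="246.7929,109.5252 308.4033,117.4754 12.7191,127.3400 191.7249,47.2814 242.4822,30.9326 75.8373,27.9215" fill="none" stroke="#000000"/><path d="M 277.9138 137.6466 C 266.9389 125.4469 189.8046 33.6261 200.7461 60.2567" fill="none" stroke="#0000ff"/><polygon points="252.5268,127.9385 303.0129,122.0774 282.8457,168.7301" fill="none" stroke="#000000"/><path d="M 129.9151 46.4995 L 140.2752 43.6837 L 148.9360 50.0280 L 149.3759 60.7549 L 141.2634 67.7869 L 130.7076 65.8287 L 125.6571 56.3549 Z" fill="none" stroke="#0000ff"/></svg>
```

(Gcodetools for Inkscape — laser output)
G21
G90
G00 X238.6103 Y122.4014
M3 S693
G01 X318.8583 Y29.7484 F1008
G00 X302.7162 Y132.6500
M3 S371
G01 X311.3202 Y83.5027 F3318
G00 X246.7929 Y66.1277
M3 S371
G01 X308.4033 Y58.1775 F3318
G01 X12.7191 Y48.3129
G01 X191.7249 Y128.3715
G01 X242.4822 Y144.7203
G01 X75.8373 Y147.7314
G00 X277.9138 Y38.0063
M3 S693
G01 X259.6877 Y58.9901 F1008
G01 X231.1113 Y91.2626
G01 X206.6443 Y116.2544
G01 X200.7461 Y115.3962
G00 X252.5268 Y47.7144
M3 S371
G01 X303.0129 Y53.5755 F3318
G01 X282.8457 Y6.9228
G01 X252.5268 Y47.7144
G00 X129.9151 Y129.1534
M3 S693
G01 X140.2752 Y131.9692 F1008
G01 X148.9360 Y125.6249
G01 X149.3759 Y114.8980
G01 X141.2634 Y107.8660
G01 X130.7076 Y109.8242
G01 X125.6571 Y119.2980
G01 X129.9151 Y129.1534
M5
G00 X0.0000 Y0.0000

viewBox `0 0 337.7120 175.6529` with mm width/height → 1 unit = 1 mm. Flip: y_m = 175.6529 − y_svg.

**Shape 1** — `<path>` line segment, stroke `#0000ff` → cut (S693, F1008). Machine vertices: (238.6103,122.4014) → (318.8583,29.7484). Open path.

**Shape 2** — `<line>` line segment, stroke `#000000` → engrave (S371, F3318). Machine vertices: (302.7162,132.6500) → (311.3202,83.5027). Open path.

**Shape 3** — `<polyline>` open polyline, stroke `#000000` → engrave (S371, F3318). Machine vertices: (246.7929,66.1277) → (308.4033,58.1775) → (12.7191,48.3129) → (191.7249,128.3715) → (242.4822,144.7203) → (75.8373,147.7314). Open path.

**Shape 4** — `<path>` cubic bezier, stroke `#0000ff` → cut (S693, F1008). Control points (SVG): P0=(277.9138,137.6466), P1=(266.9389,125.4469), P2=(189.8046,33.6261), P3=(200.7461,60.2567); sampled at t=k/4. Machine vertices: (277.9138,38.0063) → (259.6877,58.9901) → (231.1113,91.2626) → (206.6443,116.2544) → (200.7461,115.3962). Open path.

**Shape 5** — `<polygon>` regular polygon, stroke `#000000` → engrave (S371, F3318). Machine vertices: (252.5268,47.7144) → (303.0129,53.5755) → (282.8457,6.9228) → (252.5268,47.7144). Closed: final G1 returns to the first vertex.

**Shape 6** — `<path>` regular polygon, stroke `#0000ff` → cut (S693, F1008). Machine vertices: (129.9151,129.1534) → (140.2752,131.9692) → (148.9360,125.6249) → (149.3759,114.8980) → (141.2634,107.8660) → (130.7076,109.8242) → (125.6571,119.2980) → (129.9151,129.1534). Closed: final G1 returns to the first vertex.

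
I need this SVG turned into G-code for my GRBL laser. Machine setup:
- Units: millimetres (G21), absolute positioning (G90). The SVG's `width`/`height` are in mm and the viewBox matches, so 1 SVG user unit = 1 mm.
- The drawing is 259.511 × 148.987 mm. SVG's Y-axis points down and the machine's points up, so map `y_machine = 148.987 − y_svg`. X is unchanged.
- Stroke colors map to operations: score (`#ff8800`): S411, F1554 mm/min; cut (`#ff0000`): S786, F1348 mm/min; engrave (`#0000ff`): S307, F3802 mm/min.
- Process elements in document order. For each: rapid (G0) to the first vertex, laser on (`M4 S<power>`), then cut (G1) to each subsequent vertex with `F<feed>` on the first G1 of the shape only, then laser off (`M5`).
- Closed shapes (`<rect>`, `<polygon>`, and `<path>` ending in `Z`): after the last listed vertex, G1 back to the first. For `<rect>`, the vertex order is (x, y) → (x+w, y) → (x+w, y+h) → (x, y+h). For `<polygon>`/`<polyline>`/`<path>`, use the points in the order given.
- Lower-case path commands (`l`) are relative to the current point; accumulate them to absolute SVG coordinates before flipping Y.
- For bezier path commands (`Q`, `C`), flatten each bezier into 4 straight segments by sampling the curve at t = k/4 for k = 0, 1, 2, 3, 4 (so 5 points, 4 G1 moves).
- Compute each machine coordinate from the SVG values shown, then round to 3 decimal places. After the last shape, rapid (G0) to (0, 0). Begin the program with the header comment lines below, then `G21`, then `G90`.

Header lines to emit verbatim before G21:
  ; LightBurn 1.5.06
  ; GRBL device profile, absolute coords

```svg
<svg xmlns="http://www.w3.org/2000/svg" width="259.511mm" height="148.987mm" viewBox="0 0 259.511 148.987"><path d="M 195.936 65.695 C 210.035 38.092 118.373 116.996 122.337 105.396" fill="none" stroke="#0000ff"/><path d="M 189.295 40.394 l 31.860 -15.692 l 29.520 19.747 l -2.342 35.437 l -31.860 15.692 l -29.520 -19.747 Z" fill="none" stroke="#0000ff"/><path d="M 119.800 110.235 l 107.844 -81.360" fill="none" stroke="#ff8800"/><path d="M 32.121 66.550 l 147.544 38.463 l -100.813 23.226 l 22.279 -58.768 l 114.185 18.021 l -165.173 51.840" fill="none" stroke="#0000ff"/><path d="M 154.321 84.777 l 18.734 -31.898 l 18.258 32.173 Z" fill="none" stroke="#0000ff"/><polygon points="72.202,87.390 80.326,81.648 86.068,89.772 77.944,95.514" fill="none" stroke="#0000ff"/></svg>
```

; LightBurn 1.5.06
; GRBL device profile, absolute coords
G21
G90
G0 X195.936 Y83.292
M4 S307
G1 X189.827 Y87.102 F3802
G1 X162.937 Y69.443
G1 X134.147 Y48.782
G1 X122.337 Y43.591
M5
G0 X189.295 Y108.593
M4 S307
G1 X221.155 Y124.285 F3802
G1 X250.675 Y104.538
G1 X248.333 Y69.101
G1 X216.473 Y53.409
G1 X186.953 Y73.156
G1 X189.295 Y108.593
M5
G0 X119.800 Y38.752
M4 S411
G1 X227.644 Y120.112 F1554
M5
G0 X32.121 Y82.437
M4 S307
G1 X179.665 Y43.974 F3802
G1 X78.852 Y20.748
G1 X101.131 Y79.516
G1 X215.316 Y61.495
G1 X50.143 Y9.655
M5
G0 X154.321 Y64.210
M4 S307
G1 X173.055 Y96.108 F3802
G1 X191.313 Y63.935
G1 X154.321 Y64.210
M5
G0 X72.202 Y61.597
M4 S307
G1 X80.326 Y67.339 F3802
G1 X86.068 Y59.215
G1 X77.944 Y53.473
G1 X72.202 Y61.597
M5
G0 X0.000 Y0.000

1 u = 1 mm; y_m = 148.987 − y.

[1] `<path>` cubic bezier, #0000ff→engrave S307 F3802: (195.936,83.292) → (189.827,87.102) → (162.937,69.443) → (134.147,48.782) → (122.337,43.591)

[2] `<path>` regular polygon, #0000ff→engrave S307 F3802: (189.295,108.593) → (221.155,124.285) → (250.675,104.538) → (248.333,69.101) → (216.473,53.409) → (186.953,73.156) → (189.295,108.593) (closed)

[3] `<path>` line segment, #ff8800→score S411 F1554: (119.800,38.752) → (227.644,120.112)

[4] `<path>` open polyline, #0000ff→engrave S307 F3802: (32.121,82.437) → (179.665,43.974) → (78.852,20.748) → (101.131,79.516) → (215.316,61.495) → (50.143,9.655)

[5] `<path>` regular polygon, #0000ff→engrave S307 F3802: (154.321,64.210) → (173.055,96.108) → (191.313,63.935) → (154.321,64.210) (closed)

[6] `<polygon>` regular polygon, #0000ff→engrave S307 F3802: (72.202,61.597) → (80.326,67.339) → (86.068,59.215) → (77.944,53.473) → (72.202,61.597) (closed)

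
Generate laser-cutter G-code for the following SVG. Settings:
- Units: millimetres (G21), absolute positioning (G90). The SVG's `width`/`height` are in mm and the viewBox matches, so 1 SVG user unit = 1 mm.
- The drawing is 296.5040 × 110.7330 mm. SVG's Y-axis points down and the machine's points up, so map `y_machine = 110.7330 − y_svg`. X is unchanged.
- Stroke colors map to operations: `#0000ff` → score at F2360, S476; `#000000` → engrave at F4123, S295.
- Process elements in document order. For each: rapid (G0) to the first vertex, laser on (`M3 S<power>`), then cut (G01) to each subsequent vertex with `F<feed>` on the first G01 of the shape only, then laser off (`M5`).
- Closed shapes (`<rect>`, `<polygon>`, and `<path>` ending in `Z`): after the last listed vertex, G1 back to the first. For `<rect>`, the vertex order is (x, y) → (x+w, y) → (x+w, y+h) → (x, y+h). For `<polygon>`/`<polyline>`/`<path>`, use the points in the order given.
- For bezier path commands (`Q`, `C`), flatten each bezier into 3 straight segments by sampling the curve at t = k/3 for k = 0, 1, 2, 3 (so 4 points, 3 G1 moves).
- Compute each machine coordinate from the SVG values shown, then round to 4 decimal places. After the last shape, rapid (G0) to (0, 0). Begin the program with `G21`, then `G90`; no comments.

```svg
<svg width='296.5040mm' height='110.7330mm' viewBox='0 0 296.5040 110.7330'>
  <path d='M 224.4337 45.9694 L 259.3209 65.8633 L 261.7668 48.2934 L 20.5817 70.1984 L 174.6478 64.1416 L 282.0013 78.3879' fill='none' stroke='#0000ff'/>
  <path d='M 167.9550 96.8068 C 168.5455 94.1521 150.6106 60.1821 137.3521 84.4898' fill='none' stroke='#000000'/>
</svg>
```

G21
G90
G0 X224.4337 Y64.7636
M3 S476
G01 X259.3209 Y44.8697 F2360
G01 X261.7668 Y62.4396
G01 X20.5817 Y40.5346
G01 X174.6478 Y46.5914
G01 X282.0013 Y32.3451
M5
G0 X167.9550 Y13.9262
M3 S295
G01 X163.2297 Y23.7011 F4123
G01 X151.3101 Y34.4433
G01 X137.3521 Y26.2432
M5
G0 X0.0000 Y0.0000

Since the viewBox matches the mm dimensions, user units are millimetres directly. The only transform is the Y-flip y_m = 110.7330 − y_svg.

Shape 1 is a open polyline drawn with `<path>`. Its stroke #0000ff means score at S476, F2360. After flipping Y the toolpath is (224.4337,64.7636) → (259.3209,44.8697) → (261.7668,62.4396) → (20.5817,40.5346) → (174.6478,46.5914) → (282.0013,32.3451).

Shape 2 is a cubic bezier drawn with `<path>`. Its stroke #000000 means engrave at S295, F4123. After flipping Y the toolpath is (167.9550,13.9262) → (163.2297,23.7011) → (151.3101,34.4433) → (137.3521,26.2432).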